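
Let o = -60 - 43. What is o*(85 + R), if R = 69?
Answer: -15862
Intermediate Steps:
o = -103
o*(85 + R) = -103*(85 + 69) = -103*154 = -15862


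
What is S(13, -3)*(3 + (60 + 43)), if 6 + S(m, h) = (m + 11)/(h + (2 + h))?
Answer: -1272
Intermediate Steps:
S(m, h) = -6 + (11 + m)/(2 + 2*h) (S(m, h) = -6 + (m + 11)/(h + (2 + h)) = -6 + (11 + m)/(2 + 2*h))
S(13, -3)*(3 + (60 + 43)) = ((-1 + 13 - 12*(-3))/(2*(1 - 3)))*(3 + (60 + 43)) = ((½)*(-1 + 13 + 36)/(-2))*(3 + 103) = ((½)*(-½)*48)*106 = -12*106 = -1272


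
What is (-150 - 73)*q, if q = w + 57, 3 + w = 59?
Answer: -25199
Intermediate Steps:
w = 56 (w = -3 + 59 = 56)
q = 113 (q = 56 + 57 = 113)
(-150 - 73)*q = (-150 - 73)*113 = -223*113 = -25199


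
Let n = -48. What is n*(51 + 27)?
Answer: -3744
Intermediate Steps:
n*(51 + 27) = -48*(51 + 27) = -48*78 = -3744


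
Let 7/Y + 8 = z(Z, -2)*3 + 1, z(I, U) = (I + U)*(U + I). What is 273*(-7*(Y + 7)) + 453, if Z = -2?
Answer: -543261/41 ≈ -13250.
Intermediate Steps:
z(I, U) = (I + U)² (z(I, U) = (I + U)*(I + U) = (I + U)²)
Y = 7/41 (Y = 7/(-8 + ((-2 - 2)²*3 + 1)) = 7/(-8 + ((-4)²*3 + 1)) = 7/(-8 + (16*3 + 1)) = 7/(-8 + (48 + 1)) = 7/(-8 + 49) = 7/41 ≈ 0.17073)
273*(-7*(Y + 7)) + 453 = 273*(-7*(7/41 + 7)) + 453 = 273*(-7*294/41) + 453 = 273*(-2058/41) + 453 = -561834/41 + 453 = -543261/41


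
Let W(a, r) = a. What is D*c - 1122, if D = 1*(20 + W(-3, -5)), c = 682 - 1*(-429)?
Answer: 17765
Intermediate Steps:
c = 1111 (c = 682 + 429 = 1111)
D = 17 (D = 1*(20 - 3) = 1*17 = 17)
D*c - 1122 = 17*1111 - 1122 = 18887 - 1122 = 17765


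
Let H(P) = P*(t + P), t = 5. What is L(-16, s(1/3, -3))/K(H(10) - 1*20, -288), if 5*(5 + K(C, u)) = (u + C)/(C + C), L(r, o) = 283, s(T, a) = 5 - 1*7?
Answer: -183950/3329 ≈ -55.257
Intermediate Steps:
s(T, a) = -2 (s(T, a) = 5 - 7 = -2)
H(P) = P*(5 + P)
K(C, u) = -5 + (C + u)/(10*C) (K(C, u) = -5 + ((u + C)/(C + C))/5 = -5 + ((C + u)/((2*C)))/5 = -5 + ((C + u)*(1/(2*C)))/5 = -5 + ((C + u)/(2*C))/5 = -5 + (C + u)/(10*C))
L(-16, s(1/3, -3))/K(H(10) - 1*20, -288) = 283/(((-288 - 49*(10*(5 + 10) - 1*20))/(10*(10*(5 + 10) - 1*20)))) = 283/(((-288 - 49*(10*15 - 20))/(10*(10*15 - 20)))) = 283/(((-288 - 49*(150 - 20))/(10*(150 - 20)))) = 283/(((1/10)*(-288 - 49*130)/130)) = 283/(((1/10)*(1/130)*(-288 - 6370))) = 283/(((1/10)*(1/130)*(-6658))) = 283/(-3329/650) = 283*(-650/3329) = -183950/3329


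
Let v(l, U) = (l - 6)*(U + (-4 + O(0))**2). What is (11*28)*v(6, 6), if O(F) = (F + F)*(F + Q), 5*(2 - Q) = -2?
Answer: 0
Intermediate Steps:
Q = 12/5 (Q = 2 - 1/5*(-2) = 2 + 2/5 = 12/5 ≈ 2.4000)
O(F) = 2*F*(12/5 + F) (O(F) = (F + F)*(F + 12/5) = (2*F)*(12/5 + F) = 2*F*(12/5 + F))
v(l, U) = (-6 + l)*(16 + U) (v(l, U) = (l - 6)*(U + (-4 + (2/5)*0*(12 + 5*0))**2) = (-6 + l)*(U + (-4 + (2/5)*0*(12 + 0))**2) = (-6 + l)*(U + (-4 + (2/5)*0*12)**2) = (-6 + l)*(U + (-4 + 0)**2) = (-6 + l)*(U + (-4)**2) = (-6 + l)*(U + 16) = (-6 + l)*(16 + U))
(11*28)*v(6, 6) = (11*28)*(-96 - 6*6 + 16*6 + 6*6) = 308*(-96 - 36 + 96 + 36) = 308*0 = 0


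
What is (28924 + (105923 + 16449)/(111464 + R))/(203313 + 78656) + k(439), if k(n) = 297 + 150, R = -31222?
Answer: 5058017098293/11312878249 ≈ 447.10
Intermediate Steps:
k(n) = 447
(28924 + (105923 + 16449)/(111464 + R))/(203313 + 78656) + k(439) = (28924 + (105923 + 16449)/(111464 - 31222))/(203313 + 78656) + 447 = (28924 + 122372/80242)/281969 + 447 = (28924 + 122372*(1/80242))*(1/281969) + 447 = (28924 + 61186/40121)*(1/281969) + 447 = (1160520990/40121)*(1/281969) + 447 = 1160520990/11312878249 + 447 = 5058017098293/11312878249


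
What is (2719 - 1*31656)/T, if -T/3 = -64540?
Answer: -28937/193620 ≈ -0.14945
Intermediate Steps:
T = 193620 (T = -3*(-64540) = 193620)
(2719 - 1*31656)/T = (2719 - 1*31656)/193620 = (2719 - 31656)*(1/193620) = -28937*1/193620 = -28937/193620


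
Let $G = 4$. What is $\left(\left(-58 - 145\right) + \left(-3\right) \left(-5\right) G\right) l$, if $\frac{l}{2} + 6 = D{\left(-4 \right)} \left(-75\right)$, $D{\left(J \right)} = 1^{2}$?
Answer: $23166$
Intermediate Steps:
$D{\left(J \right)} = 1$
$l = -162$ ($l = -12 + 2 \cdot 1 \left(-75\right) = -12 + 2 \left(-75\right) = -12 - 150 = -162$)
$\left(\left(-58 - 145\right) + \left(-3\right) \left(-5\right) G\right) l = \left(\left(-58 - 145\right) + \left(-3\right) \left(-5\right) 4\right) \left(-162\right) = \left(-203 + 15 \cdot 4\right) \left(-162\right) = \left(-203 + 60\right) \left(-162\right) = \left(-143\right) \left(-162\right) = 23166$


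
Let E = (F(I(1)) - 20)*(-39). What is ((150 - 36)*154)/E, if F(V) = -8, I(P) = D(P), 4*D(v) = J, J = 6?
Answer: 209/13 ≈ 16.077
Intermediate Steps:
D(v) = 3/2 (D(v) = (1/4)*6 = 3/2)
I(P) = 3/2
E = 1092 (E = (-8 - 20)*(-39) = -28*(-39) = 1092)
((150 - 36)*154)/E = ((150 - 36)*154)/1092 = (114*154)*(1/1092) = 17556*(1/1092) = 209/13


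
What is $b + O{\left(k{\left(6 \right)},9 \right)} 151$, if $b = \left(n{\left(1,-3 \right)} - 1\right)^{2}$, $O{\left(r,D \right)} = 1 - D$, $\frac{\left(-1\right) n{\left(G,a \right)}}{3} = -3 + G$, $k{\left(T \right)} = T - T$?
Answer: $-1183$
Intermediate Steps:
$k{\left(T \right)} = 0$
$n{\left(G,a \right)} = 9 - 3 G$ ($n{\left(G,a \right)} = - 3 \left(-3 + G\right) = 9 - 3 G$)
$b = 25$ ($b = \left(\left(9 - 3\right) - 1\right)^{2} = \left(6 - 1\right)^{2} = 5^{2} = 25$)
$b + O{\left(k{\left(6 \right)},9 \right)} 151 = 25 + \left(1 - 9\right) 151 = 25 - 1208 = -1183$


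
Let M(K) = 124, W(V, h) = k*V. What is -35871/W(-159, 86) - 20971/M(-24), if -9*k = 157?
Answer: -187843703/1031804 ≈ -182.05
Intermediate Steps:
k = -157/9 (k = -1/9*157 = -157/9 ≈ -17.444)
W(V, h) = -157*V/9
-35871/W(-159, 86) - 20971/M(-24) = -35871/((-157/9*(-159))) - 20971/124 = -35871/8321/3 - 20971*1/124 = -35871*3/8321 - 20971/124 = -107613/8321 - 20971/124 = -187843703/1031804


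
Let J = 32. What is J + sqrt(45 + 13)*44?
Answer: 32 + 44*sqrt(58) ≈ 367.09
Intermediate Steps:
J + sqrt(45 + 13)*44 = 32 + sqrt(45 + 13)*44 = 32 + sqrt(58)*44 = 32 + 44*sqrt(58)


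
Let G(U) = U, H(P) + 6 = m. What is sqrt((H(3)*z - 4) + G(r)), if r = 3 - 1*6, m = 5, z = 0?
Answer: I*sqrt(7) ≈ 2.6458*I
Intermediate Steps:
H(P) = -1 (H(P) = -6 + 5 = -1)
r = -3 (r = 3 - 6 = -3)
sqrt((H(3)*z - 4) + G(r)) = sqrt((-1*0 - 4) - 3) = sqrt((0 - 4) - 3) = sqrt(-4 - 3) = sqrt(-7) = I*sqrt(7)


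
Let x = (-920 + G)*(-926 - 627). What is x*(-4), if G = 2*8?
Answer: -5615648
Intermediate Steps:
G = 16
x = 1403912 (x = (-920 + 16)*(-926 - 627) = -904*(-1553) = 1403912)
x*(-4) = 1403912*(-4) = -5615648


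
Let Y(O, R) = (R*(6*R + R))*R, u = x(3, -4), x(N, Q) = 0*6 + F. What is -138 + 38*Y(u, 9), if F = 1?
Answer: 193776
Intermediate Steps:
x(N, Q) = 1 (x(N, Q) = 0*6 + 1 = 0 + 1 = 1)
u = 1
Y(O, R) = 7*R³ (Y(O, R) = (R*(7*R))*R = (7*R²)*R = 7*R³)
-138 + 38*Y(u, 9) = -138 + 38*(7*9³) = -138 + 38*(7*729) = -138 + 38*5103 = -138 + 193914 = 193776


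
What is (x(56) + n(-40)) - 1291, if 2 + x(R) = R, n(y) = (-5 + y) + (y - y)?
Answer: -1282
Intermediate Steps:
n(y) = -5 + y (n(y) = (-5 + y) + 0 = -5 + y)
x(R) = -2 + R
(x(56) + n(-40)) - 1291 = ((-2 + 56) + (-5 - 40)) - 1291 = (54 - 45) - 1291 = 9 - 1291 = -1282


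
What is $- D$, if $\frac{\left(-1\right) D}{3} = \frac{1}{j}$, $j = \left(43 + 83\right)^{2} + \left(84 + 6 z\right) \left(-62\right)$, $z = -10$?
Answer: $\frac{1}{4796} \approx 0.00020851$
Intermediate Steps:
$j = 14388$ ($j = \left(43 + 83\right)^{2} + \left(84 + 6 \left(-10\right)\right) \left(-62\right) = 126^{2} + \left(84 - 60\right) \left(-62\right) = 15876 + 24 \left(-62\right) = 15876 - 1488 = 14388$)
$D = - \frac{1}{4796}$ ($D = - \frac{3}{14388} = \left(-3\right) \frac{1}{14388} = - \frac{1}{4796} \approx -0.00020851$)
$- D = \left(-1\right) \left(- \frac{1}{4796}\right) = \frac{1}{4796}$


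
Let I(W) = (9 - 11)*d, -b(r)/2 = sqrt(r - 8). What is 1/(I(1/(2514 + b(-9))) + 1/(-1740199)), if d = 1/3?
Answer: -5220597/3480401 ≈ -1.5000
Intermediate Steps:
b(r) = -2*sqrt(-8 + r) (b(r) = -2*sqrt(r - 8) = -2*sqrt(-8 + r))
d = 1/3 ≈ 0.33333
I(W) = -2/3 (I(W) = (9 - 11)*(1/3) = -2*1/3 = -2/3)
1/(I(1/(2514 + b(-9))) + 1/(-1740199)) = 1/(-2/3 + 1/(-1740199)) = 1/(-2/3 - 1/1740199) = 1/(-3480401/5220597) = -5220597/3480401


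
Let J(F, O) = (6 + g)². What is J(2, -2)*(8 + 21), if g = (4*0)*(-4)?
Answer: 1044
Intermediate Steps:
g = 0 (g = 0*(-4) = 0)
J(F, O) = 36 (J(F, O) = (6 + 0)² = 6² = 36)
J(2, -2)*(8 + 21) = 36*(8 + 21) = 36*29 = 1044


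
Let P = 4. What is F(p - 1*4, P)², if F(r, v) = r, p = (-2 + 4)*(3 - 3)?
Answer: 16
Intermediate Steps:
p = 0 (p = 2*0 = 0)
F(p - 1*4, P)² = (0 - 1*4)² = (0 - 4)² = (-4)² = 16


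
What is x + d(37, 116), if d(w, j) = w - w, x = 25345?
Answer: 25345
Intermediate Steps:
d(w, j) = 0
x + d(37, 116) = 25345 + 0 = 25345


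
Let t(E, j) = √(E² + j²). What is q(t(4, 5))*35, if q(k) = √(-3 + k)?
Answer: 35*√(-3 + √41) ≈ 64.566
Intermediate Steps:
q(t(4, 5))*35 = √(-3 + √(4² + 5²))*35 = √(-3 + √(16 + 25))*35 = √(-3 + √41)*35 = 35*√(-3 + √41)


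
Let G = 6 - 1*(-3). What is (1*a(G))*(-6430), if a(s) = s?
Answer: -57870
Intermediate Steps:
G = 9 (G = 6 + 3 = 9)
(1*a(G))*(-6430) = (1*9)*(-6430) = 9*(-6430) = -57870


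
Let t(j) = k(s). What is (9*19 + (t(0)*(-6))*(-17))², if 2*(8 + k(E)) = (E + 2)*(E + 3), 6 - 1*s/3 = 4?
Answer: 9162729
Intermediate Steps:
s = 6 (s = 18 - 3*4 = 18 - 12 = 6)
k(E) = -8 + (2 + E)*(3 + E)/2 (k(E) = -8 + ((E + 2)*(E + 3))/2 = -8 + ((2 + E)*(3 + E))/2 = -8 + (2 + E)*(3 + E)/2)
t(j) = 28 (t(j) = -5 + (½)*6² + (5/2)*6 = -5 + (½)*36 + 15 = -5 + 18 + 15 = 28)
(9*19 + (t(0)*(-6))*(-17))² = (9*19 + (28*(-6))*(-17))² = (171 - 168*(-17))² = (171 + 2856)² = 3027² = 9162729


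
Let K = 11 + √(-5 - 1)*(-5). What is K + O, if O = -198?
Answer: -187 - 5*I*√6 ≈ -187.0 - 12.247*I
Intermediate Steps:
K = 11 - 5*I*√6 (K = 11 + √(-6)*(-5) = 11 + (I*√6)*(-5) = 11 - 5*I*√6 ≈ 11.0 - 12.247*I)
K + O = (11 - 5*I*√6) - 198 = -187 - 5*I*√6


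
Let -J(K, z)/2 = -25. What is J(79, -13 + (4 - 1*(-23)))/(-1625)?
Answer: -2/65 ≈ -0.030769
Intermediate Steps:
J(K, z) = 50 (J(K, z) = -2*(-25) = 50)
J(79, -13 + (4 - 1*(-23)))/(-1625) = 50/(-1625) = 50*(-1/1625) = -2/65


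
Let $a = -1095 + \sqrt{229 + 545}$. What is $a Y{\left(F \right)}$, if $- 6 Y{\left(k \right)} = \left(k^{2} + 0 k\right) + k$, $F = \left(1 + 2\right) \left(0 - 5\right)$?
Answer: $38325 - 105 \sqrt{86} \approx 37351.0$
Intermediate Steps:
$F = -15$ ($F = 3 \left(-5\right) = -15$)
$Y{\left(k \right)} = - \frac{k}{6} - \frac{k^{2}}{6}$ ($Y{\left(k \right)} = - \frac{\left(k^{2} + 0 k\right) + k}{6} = - \frac{\left(k^{2} + 0\right) + k}{6} = - \frac{k^{2} + k}{6} = - \frac{k + k^{2}}{6} = - \frac{k}{6} - \frac{k^{2}}{6}$)
$a = -1095 + 3 \sqrt{86}$ ($a = -1095 + \sqrt{774} = -1095 + 3 \sqrt{86} \approx -1067.2$)
$a Y{\left(F \right)} = \left(-1095 + 3 \sqrt{86}\right) \left(\left(- \frac{1}{6}\right) \left(-15\right) \left(1 - 15\right)\right) = \left(-1095 + 3 \sqrt{86}\right) \left(\left(- \frac{1}{6}\right) \left(-15\right) \left(-14\right)\right) = \left(-1095 + 3 \sqrt{86}\right) \left(-35\right) = 38325 - 105 \sqrt{86}$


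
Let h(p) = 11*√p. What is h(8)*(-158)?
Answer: -3476*√2 ≈ -4915.8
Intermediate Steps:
h(8)*(-158) = (11*√8)*(-158) = (11*(2*√2))*(-158) = (22*√2)*(-158) = -3476*√2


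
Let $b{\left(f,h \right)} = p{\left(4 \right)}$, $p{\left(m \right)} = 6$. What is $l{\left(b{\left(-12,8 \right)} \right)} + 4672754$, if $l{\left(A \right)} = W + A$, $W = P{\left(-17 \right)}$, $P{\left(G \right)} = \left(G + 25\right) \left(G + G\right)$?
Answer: $4672488$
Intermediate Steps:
$b{\left(f,h \right)} = 6$
$P{\left(G \right)} = 2 G \left(25 + G\right)$ ($P{\left(G \right)} = \left(25 + G\right) 2 G = 2 G \left(25 + G\right)$)
$W = -272$ ($W = 2 \left(-17\right) \left(25 - 17\right) = 2 \left(-17\right) 8 = -272$)
$l{\left(A \right)} = -272 + A$
$l{\left(b{\left(-12,8 \right)} \right)} + 4672754 = \left(-272 + 6\right) + 4672754 = -266 + 4672754 = 4672488$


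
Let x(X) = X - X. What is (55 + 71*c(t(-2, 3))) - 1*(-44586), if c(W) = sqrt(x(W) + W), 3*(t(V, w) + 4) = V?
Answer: 44641 + 71*I*sqrt(42)/3 ≈ 44641.0 + 153.38*I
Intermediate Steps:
t(V, w) = -4 + V/3
x(X) = 0
c(W) = sqrt(W) (c(W) = sqrt(0 + W) = sqrt(W))
(55 + 71*c(t(-2, 3))) - 1*(-44586) = (55 + 71*sqrt(-4 + (1/3)*(-2))) - 1*(-44586) = (55 + 71*sqrt(-4 - 2/3)) + 44586 = (55 + 71*sqrt(-14/3)) + 44586 = (55 + 71*(I*sqrt(42)/3)) + 44586 = (55 + 71*I*sqrt(42)/3) + 44586 = 44641 + 71*I*sqrt(42)/3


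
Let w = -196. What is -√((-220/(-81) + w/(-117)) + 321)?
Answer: -√4454281/117 ≈ -18.039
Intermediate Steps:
-√((-220/(-81) + w/(-117)) + 321) = -√((-220/(-81) - 196/(-117)) + 321) = -√((-220*(-1/81) - 196*(-1/117)) + 321) = -√((220/81 + 196/117) + 321) = -√(4624/1053 + 321) = -√(342637/1053) = -√4454281/117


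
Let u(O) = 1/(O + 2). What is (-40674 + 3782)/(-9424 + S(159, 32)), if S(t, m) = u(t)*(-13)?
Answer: 5939612/1517277 ≈ 3.9147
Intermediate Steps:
u(O) = 1/(2 + O)
S(t, m) = -13/(2 + t)
(-40674 + 3782)/(-9424 + S(159, 32)) = (-40674 + 3782)/(-9424 - 13/(2 + 159)) = -36892/(-9424 - 13/161) = -36892/(-1517277/161) = -36892*(-161/1517277) = 5939612/1517277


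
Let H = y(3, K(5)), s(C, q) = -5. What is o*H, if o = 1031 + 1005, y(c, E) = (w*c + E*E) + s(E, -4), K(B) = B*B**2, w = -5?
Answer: 31771780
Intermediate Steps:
K(B) = B**3
y(c, E) = -5 + E**2 - 5*c (y(c, E) = (-5*c + E*E) - 5 = (-5*c + E**2) - 5 = (E**2 - 5*c) - 5 = -5 + E**2 - 5*c)
o = 2036
H = 15605 (H = -5 + (5**3)**2 - 5*3 = -5 + 125**2 - 15 = -5 + 15625 - 15 = 15605)
o*H = 2036*15605 = 31771780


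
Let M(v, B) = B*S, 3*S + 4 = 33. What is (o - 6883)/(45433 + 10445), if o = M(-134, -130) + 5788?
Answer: -7055/167634 ≈ -0.042086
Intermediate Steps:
S = 29/3 (S = -4/3 + (⅓)*33 = -4/3 + 11 = 29/3 ≈ 9.6667)
M(v, B) = 29*B/3 (M(v, B) = B*(29/3) = 29*B/3)
o = 13594/3 (o = (29/3)*(-130) + 5788 = -3770/3 + 5788 = 13594/3 ≈ 4531.3)
(o - 6883)/(45433 + 10445) = (13594/3 - 6883)/(45433 + 10445) = -7055/3/55878 = -7055/3*1/55878 = -7055/167634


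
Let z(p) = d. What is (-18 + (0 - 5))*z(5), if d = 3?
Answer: -69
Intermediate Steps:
z(p) = 3
(-18 + (0 - 5))*z(5) = (-18 + (0 - 5))*3 = (-18 - 5)*3 = -23*3 = -69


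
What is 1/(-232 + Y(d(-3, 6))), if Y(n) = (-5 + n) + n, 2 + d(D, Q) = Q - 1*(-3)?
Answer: -1/223 ≈ -0.0044843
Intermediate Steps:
d(D, Q) = 1 + Q (d(D, Q) = -2 + (Q - 1*(-3)) = -2 + (Q + 3) = -2 + (3 + Q) = 1 + Q)
Y(n) = -5 + 2*n
1/(-232 + Y(d(-3, 6))) = 1/(-232 + (-5 + 2*(1 + 6))) = 1/(-232 + (-5 + 2*7)) = 1/(-232 + (-5 + 14)) = 1/(-232 + 9) = 1/(-223) = -1/223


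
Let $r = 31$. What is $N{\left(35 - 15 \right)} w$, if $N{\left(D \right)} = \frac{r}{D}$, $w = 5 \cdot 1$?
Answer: $\frac{31}{4} \approx 7.75$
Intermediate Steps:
$w = 5$
$N{\left(D \right)} = \frac{31}{D}$
$N{\left(35 - 15 \right)} w = \frac{31}{35 - 15} \cdot 5 = \frac{31}{20} \cdot 5 = \frac{31}{4}$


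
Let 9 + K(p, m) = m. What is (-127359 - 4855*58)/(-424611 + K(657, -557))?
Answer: 408949/425177 ≈ 0.96183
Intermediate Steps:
K(p, m) = -9 + m
(-127359 - 4855*58)/(-424611 + K(657, -557)) = (-127359 - 4855*58)/(-424611 + (-9 - 557)) = (-127359 - 281590)/(-424611 - 566) = -408949/(-425177) = -408949*(-1/425177) = 408949/425177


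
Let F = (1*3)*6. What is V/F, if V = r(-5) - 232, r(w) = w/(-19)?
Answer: -4403/342 ≈ -12.874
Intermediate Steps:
F = 18 (F = 3*6 = 18)
r(w) = -w/19
V = -4403/19 (V = -1/19*(-5) - 232 = 5/19 - 232 = -4403/19 ≈ -231.74)
V/F = -4403/19/18 = -4403/19*1/18 = -4403/342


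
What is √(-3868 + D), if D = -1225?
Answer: I*√5093 ≈ 71.365*I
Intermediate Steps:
√(-3868 + D) = √(-3868 - 1225) = √(-5093) = I*√5093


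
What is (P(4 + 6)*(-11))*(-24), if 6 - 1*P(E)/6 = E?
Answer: -6336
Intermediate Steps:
P(E) = 36 - 6*E
(P(4 + 6)*(-11))*(-24) = ((36 - 6*(4 + 6))*(-11))*(-24) = ((36 - 6*10)*(-11))*(-24) = ((36 - 60)*(-11))*(-24) = -24*(-11)*(-24) = 264*(-24) = -6336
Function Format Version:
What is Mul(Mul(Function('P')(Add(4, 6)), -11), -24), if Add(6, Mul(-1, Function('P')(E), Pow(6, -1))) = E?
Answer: -6336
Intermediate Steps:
Function('P')(E) = Add(36, Mul(-6, E))
Mul(Mul(Function('P')(Add(4, 6)), -11), -24) = Mul(Mul(Add(36, Mul(-6, Add(4, 6))), -11), -24) = Mul(Mul(Add(36, Mul(-6, 10)), -11), -24) = Mul(Mul(Add(36, -60), -11), -24) = Mul(Mul(-24, -11), -24) = Mul(264, -24) = -6336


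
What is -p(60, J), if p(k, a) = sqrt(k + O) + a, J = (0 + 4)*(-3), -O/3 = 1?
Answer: 12 - sqrt(57) ≈ 4.4502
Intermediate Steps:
O = -3 (O = -3*1 = -3)
J = -12 (J = 4*(-3) = -12)
p(k, a) = a + sqrt(-3 + k) (p(k, a) = sqrt(k - 3) + a = sqrt(-3 + k) + a = a + sqrt(-3 + k))
-p(60, J) = -(-12 + sqrt(-3 + 60)) = -(-12 + sqrt(57)) = 12 - sqrt(57)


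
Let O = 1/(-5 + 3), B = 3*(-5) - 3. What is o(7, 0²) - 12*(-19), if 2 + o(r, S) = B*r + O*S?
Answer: 100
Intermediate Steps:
B = -18 (B = -15 - 3 = -18)
O = -½ (O = 1/(-2) = -½ ≈ -0.50000)
o(r, S) = -2 - 18*r - S/2 (o(r, S) = -2 + (-18*r - S/2) = -2 - 18*r - S/2)
o(7, 0²) - 12*(-19) = (-2 - 18*7 - ½*0²) - 12*(-19) = (-2 - 126 - ½*0) + 228 = (-2 - 126 + 0) + 228 = -128 + 228 = 100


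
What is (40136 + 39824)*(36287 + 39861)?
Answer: 6088794080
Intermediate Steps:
(40136 + 39824)*(36287 + 39861) = 79960*76148 = 6088794080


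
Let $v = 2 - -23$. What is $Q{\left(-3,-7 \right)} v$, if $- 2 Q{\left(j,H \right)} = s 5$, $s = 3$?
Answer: $- \frac{375}{2} \approx -187.5$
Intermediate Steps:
$v = 25$ ($v = 2 + 23 = 25$)
$Q{\left(j,H \right)} = - \frac{15}{2}$ ($Q{\left(j,H \right)} = - \frac{3 \cdot 5}{2} = \left(- \frac{1}{2}\right) 15 = - \frac{15}{2}$)
$Q{\left(-3,-7 \right)} v = \left(- \frac{15}{2}\right) 25 = - \frac{375}{2}$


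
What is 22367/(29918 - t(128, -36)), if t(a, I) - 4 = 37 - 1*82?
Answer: 22367/29959 ≈ 0.74659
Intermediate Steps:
t(a, I) = -41 (t(a, I) = 4 + (37 - 1*82) = 4 + (37 - 82) = 4 - 45 = -41)
22367/(29918 - t(128, -36)) = 22367/(29918 - 1*(-41)) = 22367/(29918 + 41) = 22367/29959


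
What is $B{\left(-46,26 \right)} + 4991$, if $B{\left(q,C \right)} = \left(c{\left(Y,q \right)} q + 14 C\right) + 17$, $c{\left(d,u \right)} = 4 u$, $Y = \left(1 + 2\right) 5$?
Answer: $13836$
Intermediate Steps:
$Y = 15$ ($Y = 3 \cdot 5 = 15$)
$B{\left(q,C \right)} = 17 + 4 q^{2} + 14 C$ ($B{\left(q,C \right)} = \left(4 q q + 14 C\right) + 17 = \left(4 q^{2} + 14 C\right) + 17 = 17 + 4 q^{2} + 14 C$)
$B{\left(-46,26 \right)} + 4991 = \left(17 + 4 \left(-46\right)^{2} + 14 \cdot 26\right) + 4991 = \left(17 + 4 \cdot 2116 + 364\right) + 4991 = \left(17 + 8464 + 364\right) + 4991 = 8845 + 4991 = 13836$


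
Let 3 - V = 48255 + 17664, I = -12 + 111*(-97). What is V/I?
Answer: 21972/3593 ≈ 6.1152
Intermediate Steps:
I = -10779 (I = -12 - 10767 = -10779)
V = -65916 (V = 3 - (48255 + 17664) = 3 - 1*65919 = 3 - 65919 = -65916)
V/I = -65916/(-10779) = -65916*(-1/10779) = 21972/3593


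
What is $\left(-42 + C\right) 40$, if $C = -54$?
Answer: $-3840$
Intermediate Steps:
$\left(-42 + C\right) 40 = \left(-42 - 54\right) 40 = \left(-96\right) 40 = -3840$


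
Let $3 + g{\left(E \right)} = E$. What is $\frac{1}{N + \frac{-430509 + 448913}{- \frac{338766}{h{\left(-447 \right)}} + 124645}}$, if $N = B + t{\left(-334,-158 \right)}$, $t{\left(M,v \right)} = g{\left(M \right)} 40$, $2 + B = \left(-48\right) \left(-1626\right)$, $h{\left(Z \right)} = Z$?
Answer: $\frac{18685027}{1206420195478} \approx 1.5488 \cdot 10^{-5}$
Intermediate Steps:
$B = 78046$ ($B = -2 - -78048 = -2 + 78048 = 78046$)
$g{\left(E \right)} = -3 + E$
$t{\left(M,v \right)} = -120 + 40 M$ ($t{\left(M,v \right)} = \left(-3 + M\right) 40 = -120 + 40 M$)
$N = 64566$ ($N = 78046 + \left(-120 + 40 \left(-334\right)\right) = 78046 - 13480 = 64566$)
$\frac{1}{N + \frac{-430509 + 448913}{- \frac{338766}{h{\left(-447 \right)}} + 124645}} = \frac{1}{64566 + \frac{-430509 + 448913}{- \frac{338766}{-447} + 124645}} = \frac{1}{64566 + \frac{18404}{\left(-338766\right) \left(- \frac{1}{447}\right) + 124645}} = \frac{1}{64566 + \frac{18404}{\frac{112922}{149} + 124645}} = \frac{1}{64566 + \frac{18404}{\frac{18685027}{149}}} = \frac{1}{64566 + 18404 \cdot \frac{149}{18685027}} = \frac{1}{64566 + \frac{2742196}{18685027}} = \frac{1}{\frac{1206420195478}{18685027}} = \frac{18685027}{1206420195478}$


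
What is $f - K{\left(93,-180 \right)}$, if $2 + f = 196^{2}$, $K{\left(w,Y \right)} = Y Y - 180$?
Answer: $6194$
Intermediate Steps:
$K{\left(w,Y \right)} = -180 + Y^{2}$ ($K{\left(w,Y \right)} = Y^{2} - 180 = -180 + Y^{2}$)
$f = 38414$ ($f = -2 + 196^{2} = -2 + 38416 = 38414$)
$f - K{\left(93,-180 \right)} = 38414 - \left(-180 + \left(-180\right)^{2}\right) = 38414 - \left(-180 + 32400\right) = 38414 - 32220 = 6194$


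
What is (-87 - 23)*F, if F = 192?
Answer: -21120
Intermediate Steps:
(-87 - 23)*F = (-87 - 23)*192 = -110*192 = -21120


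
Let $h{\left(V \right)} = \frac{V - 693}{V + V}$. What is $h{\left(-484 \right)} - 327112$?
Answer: $- \frac{28785749}{88} \approx -3.2711 \cdot 10^{5}$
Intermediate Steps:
$h{\left(V \right)} = \frac{-693 + V}{2 V}$
$h{\left(-484 \right)} - 327112 = \frac{-693 - 484}{2 \left(-484\right)} - 327112 = \frac{1}{2} \left(- \frac{1}{484}\right) \left(-1177\right) - 327112 = \frac{107}{88} - 327112 = - \frac{28785749}{88}$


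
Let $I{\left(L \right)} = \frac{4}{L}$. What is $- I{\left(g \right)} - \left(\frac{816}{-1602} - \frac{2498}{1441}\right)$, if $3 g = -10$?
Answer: $\frac{6623192}{1923735} \approx 3.4429$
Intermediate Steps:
$g = - \frac{10}{3}$ ($g = \frac{1}{3} \left(-10\right) = - \frac{10}{3} \approx -3.3333$)
$- I{\left(g \right)} - \left(\frac{816}{-1602} - \frac{2498}{1441}\right) = - \frac{4}{- \frac{10}{3}} - \left(\frac{816}{-1602} - \frac{2498}{1441}\right) = - \frac{4 \left(-3\right)}{10} - \left(816 \left(- \frac{1}{1602}\right) - \frac{2498}{1441}\right) = \left(-1\right) \left(- \frac{6}{5}\right) - \left(- \frac{136}{267} - \frac{2498}{1441}\right) = \frac{6}{5} - - \frac{862942}{384747} = \frac{6}{5} + \frac{862942}{384747} = \frac{6623192}{1923735}$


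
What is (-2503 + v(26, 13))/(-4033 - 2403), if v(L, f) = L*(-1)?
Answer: 2529/6436 ≈ 0.39295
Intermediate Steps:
v(L, f) = -L
(-2503 + v(26, 13))/(-4033 - 2403) = (-2503 - 1*26)/(-4033 - 2403) = (-2503 - 26)/(-6436) = -2529*(-1/6436) = 2529/6436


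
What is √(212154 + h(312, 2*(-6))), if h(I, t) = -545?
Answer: √211609 ≈ 460.01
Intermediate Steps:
√(212154 + h(312, 2*(-6))) = √(212154 - 545) = √211609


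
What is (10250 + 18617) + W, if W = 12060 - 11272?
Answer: 29655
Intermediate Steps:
W = 788
(10250 + 18617) + W = (10250 + 18617) + 788 = 28867 + 788 = 29655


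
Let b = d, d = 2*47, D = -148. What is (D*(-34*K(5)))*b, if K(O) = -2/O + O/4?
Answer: 2010284/5 ≈ 4.0206e+5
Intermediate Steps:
d = 94
K(O) = -2/O + O/4 (K(O) = -2/O + O*(1/4) = -2/O + O/4)
b = 94
(D*(-34*K(5)))*b = -(-5032)*(-2/5 + (1/4)*5)*94 = -(-5032)*(-2*1/5 + 5/4)*94 = -(-5032)*(-2/5 + 5/4)*94 = -(-5032)*17/20*94 = -148*(-289/10)*94 = (21386/5)*94 = 2010284/5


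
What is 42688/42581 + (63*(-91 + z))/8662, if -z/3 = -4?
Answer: 157837819/368836622 ≈ 0.42793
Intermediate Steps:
z = 12 (z = -3*(-4) = 12)
42688/42581 + (63*(-91 + z))/8662 = 42688/42581 + (63*(-91 + 12))/8662 = 42688*(1/42581) + (63*(-79))*(1/8662) = 42688/42581 - 4977*1/8662 = 42688/42581 - 4977/8662 = 157837819/368836622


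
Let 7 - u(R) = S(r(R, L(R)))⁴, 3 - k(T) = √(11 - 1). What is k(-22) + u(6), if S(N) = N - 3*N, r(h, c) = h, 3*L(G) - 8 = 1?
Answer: -20726 - √10 ≈ -20729.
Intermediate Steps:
L(G) = 3 (L(G) = 8/3 + (⅓)*1 = 8/3 + ⅓ = 3)
S(N) = -2*N
k(T) = 3 - √10 (k(T) = 3 - √(11 - 1) = 3 - √10)
u(R) = 7 - 16*R⁴ (u(R) = 7 - (-2*R)⁴ = 7 - 16*R⁴)
k(-22) + u(6) = (3 - √10) + (7 - 16*6⁴) = (3 - √10) + (7 - 16*1296) = (3 - √10) + (7 - 20736) = (3 - √10) - 20729 = -20726 - √10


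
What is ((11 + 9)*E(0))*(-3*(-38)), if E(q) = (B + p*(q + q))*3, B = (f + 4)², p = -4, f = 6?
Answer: 684000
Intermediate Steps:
B = 100 (B = (6 + 4)² = 10² = 100)
E(q) = 300 - 24*q (E(q) = (100 - 4*(q + q))*3 = (100 - 8*q)*3 = 300 - 24*q)
((11 + 9)*E(0))*(-3*(-38)) = ((11 + 9)*(300 - 24*0))*(-3*(-38)) = (20*(300 + 0))*114 = (20*300)*114 = 6000*114 = 684000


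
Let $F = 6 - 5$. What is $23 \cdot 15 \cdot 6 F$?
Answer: $2070$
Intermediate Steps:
$F = 1$
$23 \cdot 15 \cdot 6 F = 23 \cdot 15 \cdot 6 \cdot 1 = 345 \cdot 6 \cdot 1 = 2070 \cdot 1 = 2070$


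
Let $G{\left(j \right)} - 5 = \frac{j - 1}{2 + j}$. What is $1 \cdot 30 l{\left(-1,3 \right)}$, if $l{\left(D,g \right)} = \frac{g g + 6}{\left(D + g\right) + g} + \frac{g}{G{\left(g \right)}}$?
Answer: $\frac{320}{3} \approx 106.67$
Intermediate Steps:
$G{\left(j \right)} = 5 + \frac{-1 + j}{2 + j}$ ($G{\left(j \right)} = 5 + \frac{j - 1}{2 + j} = 5 + \frac{-1 + j}{2 + j}$)
$l{\left(D,g \right)} = \frac{6 + g^{2}}{D + 2 g} + \frac{g \left(2 + g\right)}{3 \left(3 + 2 g\right)}$ ($l{\left(D,g \right)} = \frac{g g + 6}{\left(D + g\right) + g} + \frac{g}{3 \frac{1}{2 + g} \left(3 + 2 g\right)} = \frac{g^{2} + 6}{D + 2 g} + g \frac{2 + g}{3 \left(3 + 2 g\right)} = \frac{6 + g^{2}}{D + 2 g} + \frac{g \left(2 + g\right)}{3 \left(3 + 2 g\right)}$)
$1 \cdot 30 l{\left(-1,3 \right)} = 1 \cdot 30 \frac{54 + 36 \cdot 3 + 3 \cdot 3^{2} \left(3 + 2 \cdot 3\right) + 3 \left(2 + 3\right) \left(-1 + 2 \cdot 3\right)}{3 \left(3 + 2 \cdot 3\right) \left(-1 + 2 \cdot 3\right)} = 30 \frac{54 + 108 + 3 \cdot 9 \left(3 + 6\right) + 3 \cdot 5 \left(-1 + 6\right)}{3 \left(3 + 6\right) \left(-1 + 6\right)} = 30 \frac{54 + 108 + 3 \cdot 9 \cdot 9 + 3 \cdot 5 \cdot 5}{3 \cdot 9 \cdot 5} = 30 \cdot \frac{1}{3} \cdot \frac{1}{9} \cdot \frac{1}{5} \left(54 + 108 + 243 + 75\right) = 30 \cdot \frac{1}{3} \cdot \frac{1}{9} \cdot \frac{1}{5} \cdot 480 = 30 \cdot \frac{32}{9} = \frac{320}{3}$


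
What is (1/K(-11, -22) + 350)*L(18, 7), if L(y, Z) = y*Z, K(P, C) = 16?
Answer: 352863/8 ≈ 44108.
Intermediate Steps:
L(y, Z) = Z*y
(1/K(-11, -22) + 350)*L(18, 7) = (1/16 + 350)*(7*18) = (1/16 + 350)*126 = (5601/16)*126 = 352863/8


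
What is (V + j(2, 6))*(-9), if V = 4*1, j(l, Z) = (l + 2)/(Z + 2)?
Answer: -81/2 ≈ -40.500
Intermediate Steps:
j(l, Z) = (2 + l)/(2 + Z)
V = 4
(V + j(2, 6))*(-9) = (4 + (2 + 2)/(2 + 6))*(-9) = (4 + 4/8)*(-9) = (4 + (⅛)*4)*(-9) = (4 + ½)*(-9) = (9/2)*(-9) = -81/2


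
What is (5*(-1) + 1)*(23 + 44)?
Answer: -268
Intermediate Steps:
(5*(-1) + 1)*(23 + 44) = (-5 + 1)*67 = -4*67 = -268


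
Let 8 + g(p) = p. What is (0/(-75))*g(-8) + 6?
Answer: 6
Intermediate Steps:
g(p) = -8 + p
(0/(-75))*g(-8) + 6 = (0/(-75))*(-8 - 8) + 6 = (0*(-1/75))*(-16) + 6 = 0*(-16) + 6 = 0 + 6 = 6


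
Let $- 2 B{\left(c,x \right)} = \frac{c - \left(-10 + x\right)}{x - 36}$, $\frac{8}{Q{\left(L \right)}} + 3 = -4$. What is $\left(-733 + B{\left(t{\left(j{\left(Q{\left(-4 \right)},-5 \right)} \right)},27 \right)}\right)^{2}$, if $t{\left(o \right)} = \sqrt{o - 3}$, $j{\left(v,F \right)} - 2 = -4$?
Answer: $\frac{\left(13211 - i \sqrt{5}\right)^{2}}{324} \approx 5.3867 \cdot 10^{5} - 182.35 i$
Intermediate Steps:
$Q{\left(L \right)} = - \frac{8}{7}$ ($Q{\left(L \right)} = \frac{8}{-3 - 4} = \frac{8}{-7} = 8 \left(- \frac{1}{7}\right) = - \frac{8}{7}$)
$j{\left(v,F \right)} = -2$ ($j{\left(v,F \right)} = 2 - 4 = -2$)
$t{\left(o \right)} = \sqrt{-3 + o}$
$B{\left(c,x \right)} = - \frac{10 + c - x}{2 \left(-36 + x\right)}$ ($B{\left(c,x \right)} = - \frac{\left(c - \left(-10 + x\right)\right) \frac{1}{x - 36}}{2} = - \frac{\left(10 + c - x\right) \frac{1}{-36 + x}}{2} = - \frac{\frac{1}{-36 + x} \left(10 + c - x\right)}{2} = - \frac{10 + c - x}{2 \left(-36 + x\right)}$)
$\left(-733 + B{\left(t{\left(j{\left(Q{\left(-4 \right)},-5 \right)} \right)},27 \right)}\right)^{2} = \left(-733 + \frac{-10 + 27 - \sqrt{-3 - 2}}{2 \left(-36 + 27\right)}\right)^{2} = \left(-733 + \frac{-10 + 27 - \sqrt{-5}}{2 \left(-9\right)}\right)^{2} = \left(-733 + \frac{1}{2} \left(- \frac{1}{9}\right) \left(-10 + 27 - i \sqrt{5}\right)\right)^{2} = \left(-733 + \frac{1}{2} \left(- \frac{1}{9}\right) \left(17 - i \sqrt{5}\right)\right)^{2} = \left(-733 - \left(\frac{17}{18} - \frac{i \sqrt{5}}{18}\right)\right)^{2} = \left(- \frac{13211}{18} + \frac{i \sqrt{5}}{18}\right)^{2}$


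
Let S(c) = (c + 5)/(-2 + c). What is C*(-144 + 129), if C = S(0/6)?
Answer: 75/2 ≈ 37.500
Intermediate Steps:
S(c) = (5 + c)/(-2 + c)
C = -5/2 (C = (5 + 0/6)/(-2 + 0/6) = (5 + 0*(⅙))/(-2 + 0*(⅙)) = (5 + 0)/(-2 + 0) = 5/(-2) = -½*5 = -5/2 ≈ -2.5000)
C*(-144 + 129) = -5*(-144 + 129)/2 = -5/2*(-15) = 75/2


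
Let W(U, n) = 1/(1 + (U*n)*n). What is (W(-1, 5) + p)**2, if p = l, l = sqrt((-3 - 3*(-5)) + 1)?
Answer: 7489/576 - sqrt(13)/12 ≈ 12.701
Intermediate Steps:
l = sqrt(13) (l = sqrt((-3 + 15) + 1) = sqrt(12 + 1) = sqrt(13) ≈ 3.6056)
W(U, n) = 1/(1 + U*n**2)
p = sqrt(13) ≈ 3.6056
(W(-1, 5) + p)**2 = (1/(1 - 1*5**2) + sqrt(13))**2 = (1/(1 - 1*25) + sqrt(13))**2 = (1/(1 - 25) + sqrt(13))**2 = (1/(-24) + sqrt(13))**2 = (-1/24 + sqrt(13))**2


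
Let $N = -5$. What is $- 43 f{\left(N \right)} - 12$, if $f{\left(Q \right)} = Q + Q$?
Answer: $418$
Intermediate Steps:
$f{\left(Q \right)} = 2 Q$
$- 43 f{\left(N \right)} - 12 = - 43 \cdot 2 \left(-5\right) - 12 = \left(-43\right) \left(-10\right) - 12 = 430 - 12 = 418$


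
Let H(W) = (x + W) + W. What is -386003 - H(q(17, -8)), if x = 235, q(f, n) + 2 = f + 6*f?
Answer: -386472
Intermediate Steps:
q(f, n) = -2 + 7*f (q(f, n) = -2 + (f + 6*f) = -2 + 7*f)
H(W) = 235 + 2*W (H(W) = (235 + W) + W = 235 + 2*W)
-386003 - H(q(17, -8)) = -386003 - (235 + 2*(-2 + 7*17)) = -386003 - (235 + 2*(-2 + 119)) = -386003 - (235 + 2*117) = -386003 - (235 + 234) = -386003 - 1*469 = -386003 - 469 = -386472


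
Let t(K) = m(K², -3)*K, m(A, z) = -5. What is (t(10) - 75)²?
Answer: 15625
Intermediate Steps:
t(K) = -5*K
(t(10) - 75)² = (-5*10 - 75)² = (-50 - 75)² = (-125)² = 15625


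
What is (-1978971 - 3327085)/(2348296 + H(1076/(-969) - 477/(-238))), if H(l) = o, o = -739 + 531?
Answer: -663257/293511 ≈ -2.2597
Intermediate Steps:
o = -208
H(l) = -208
(-1978971 - 3327085)/(2348296 + H(1076/(-969) - 477/(-238))) = (-1978971 - 3327085)/(2348296 - 208) = -5306056/2348088 = -5306056*1/2348088 = -663257/293511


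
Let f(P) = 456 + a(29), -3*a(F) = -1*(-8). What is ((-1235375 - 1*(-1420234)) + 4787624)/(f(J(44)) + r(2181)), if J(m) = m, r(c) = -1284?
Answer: -14917449/2492 ≈ -5986.1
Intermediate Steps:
a(F) = -8/3 (a(F) = -(-1)*(-8)/3 = -⅓*8 = -8/3)
f(P) = 1360/3 (f(P) = 456 - 8/3 = 1360/3)
((-1235375 - 1*(-1420234)) + 4787624)/(f(J(44)) + r(2181)) = ((-1235375 - 1*(-1420234)) + 4787624)/(1360/3 - 1284) = ((-1235375 + 1420234) + 4787624)/(-2492/3) = (184859 + 4787624)*(-3/2492) = 4972483*(-3/2492) = -14917449/2492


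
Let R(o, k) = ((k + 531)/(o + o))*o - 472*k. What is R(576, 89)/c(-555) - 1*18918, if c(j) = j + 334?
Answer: -4139180/221 ≈ -18729.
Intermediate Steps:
c(j) = 334 + j
R(o, k) = 531/2 - 943*k/2 (R(o, k) = ((531 + k)/((2*o)))*o - 472*k = ((531 + k)*(1/(2*o)))*o - 472*k = ((531 + k)/(2*o))*o - 472*k = (531/2 + k/2) - 472*k = 531/2 - 943*k/2)
R(576, 89)/c(-555) - 1*18918 = (531/2 - 943/2*89)/(334 - 555) - 1*18918 = (531/2 - 83927/2)/(-221) - 18918 = -41698*(-1/221) - 18918 = 41698/221 - 18918 = -4139180/221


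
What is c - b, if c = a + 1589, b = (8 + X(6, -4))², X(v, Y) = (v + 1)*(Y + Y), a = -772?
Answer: -1487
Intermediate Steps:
X(v, Y) = 2*Y*(1 + v) (X(v, Y) = (1 + v)*(2*Y) = 2*Y*(1 + v))
b = 2304 (b = (8 + 2*(-4)*(1 + 6))² = (8 + 2*(-4)*7)² = (8 - 56)² = (-48)² = 2304)
c = 817 (c = -772 + 1589 = 817)
c - b = 817 - 1*2304 = 817 - 2304 = -1487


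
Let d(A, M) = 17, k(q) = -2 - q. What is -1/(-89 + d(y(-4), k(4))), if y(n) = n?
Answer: 1/72 ≈ 0.013889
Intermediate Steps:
-1/(-89 + d(y(-4), k(4))) = -1/(-89 + 17) = -1/(-72) = -1*(-1/72) = 1/72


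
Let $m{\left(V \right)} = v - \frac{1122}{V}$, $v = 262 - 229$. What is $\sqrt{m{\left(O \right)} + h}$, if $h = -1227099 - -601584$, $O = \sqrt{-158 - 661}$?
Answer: $\frac{\sqrt{-5179616442 + 34034 i \sqrt{91}}}{91} \approx 0.024786 + 790.87 i$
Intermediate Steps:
$O = 3 i \sqrt{91}$ ($O = \sqrt{-819} = 3 i \sqrt{91} \approx 28.618 i$)
$v = 33$
$h = -625515$ ($h = -1227099 + 601584 = -625515$)
$m{\left(V \right)} = 33 - \frac{1122}{V}$
$\sqrt{m{\left(O \right)} + h} = \sqrt{\left(33 - \frac{1122}{3 i \sqrt{91}}\right) - 625515} = \sqrt{\left(33 - 1122 \left(- \frac{i \sqrt{91}}{273}\right)\right) - 625515} = \sqrt{\left(33 + \frac{374 i \sqrt{91}}{91}\right) - 625515} = \sqrt{-625482 + \frac{374 i \sqrt{91}}{91}}$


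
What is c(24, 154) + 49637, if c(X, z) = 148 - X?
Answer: 49761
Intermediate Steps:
c(24, 154) + 49637 = (148 - 1*24) + 49637 = (148 - 24) + 49637 = 124 + 49637 = 49761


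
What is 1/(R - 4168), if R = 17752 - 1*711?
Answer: 1/12873 ≈ 7.7682e-5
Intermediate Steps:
R = 17041 (R = 17752 - 711 = 17041)
1/(R - 4168) = 1/(17041 - 4168) = 1/12873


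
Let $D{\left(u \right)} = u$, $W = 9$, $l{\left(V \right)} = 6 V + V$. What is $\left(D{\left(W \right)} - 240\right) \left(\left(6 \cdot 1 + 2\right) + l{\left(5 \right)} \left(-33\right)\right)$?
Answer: $264957$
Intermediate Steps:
$l{\left(V \right)} = 7 V$
$\left(D{\left(W \right)} - 240\right) \left(\left(6 \cdot 1 + 2\right) + l{\left(5 \right)} \left(-33\right)\right) = \left(9 - 240\right) \left(\left(6 \cdot 1 + 2\right) + 7 \cdot 5 \left(-33\right)\right) = - 231 \left(\left(6 + 2\right) + 35 \left(-33\right)\right) = - 231 \left(8 - 1155\right) = \left(-231\right) \left(-1147\right) = 264957$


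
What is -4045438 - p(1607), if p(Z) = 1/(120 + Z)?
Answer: -6986471427/1727 ≈ -4.0454e+6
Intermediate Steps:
-4045438 - p(1607) = -4045438 - 1/(120 + 1607) = -4045438 - 1/1727 = -6986471427/1727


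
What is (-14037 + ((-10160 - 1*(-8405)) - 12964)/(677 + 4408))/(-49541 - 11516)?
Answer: 71392864/310474845 ≈ 0.22995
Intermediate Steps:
(-14037 + ((-10160 - 1*(-8405)) - 12964)/(677 + 4408))/(-49541 - 11516) = (-14037 + ((-10160 + 8405) - 12964)/5085)/(-61057) = (-14037 + (-1755 - 12964)*(1/5085))*(-1/61057) = (-14037 - 14719*1/5085)*(-1/61057) = (-14037 - 14719/5085)*(-1/61057) = -71392864/5085*(-1/61057) = 71392864/310474845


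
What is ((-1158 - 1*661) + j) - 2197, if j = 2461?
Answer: -1555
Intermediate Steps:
((-1158 - 1*661) + j) - 2197 = ((-1158 - 1*661) + 2461) - 2197 = ((-1158 - 661) + 2461) - 2197 = (-1819 + 2461) - 2197 = 642 - 2197 = -1555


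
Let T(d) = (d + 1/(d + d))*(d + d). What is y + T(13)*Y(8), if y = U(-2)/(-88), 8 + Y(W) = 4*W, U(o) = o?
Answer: 357985/44 ≈ 8136.0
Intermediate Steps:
Y(W) = -8 + 4*W
T(d) = 2*d*(d + 1/(2*d)) (T(d) = (d + 1/(2*d))*(2*d) = 2*d*(d + 1/(2*d)))
y = 1/44 (y = -2/(-88) = -2*(-1/88) = 1/44 ≈ 0.022727)
y + T(13)*Y(8) = 1/44 + (1 + 2*13²)*(-8 + 4*8) = 1/44 + (1 + 2*169)*(-8 + 32) = 1/44 + (1 + 338)*24 = 1/44 + 339*24 = 1/44 + 8136 = 357985/44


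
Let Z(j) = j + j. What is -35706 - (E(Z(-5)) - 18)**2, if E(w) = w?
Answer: -36490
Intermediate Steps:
Z(j) = 2*j
-35706 - (E(Z(-5)) - 18)**2 = -35706 - (2*(-5) - 18)**2 = -35706 - (-10 - 18)**2 = -35706 - 1*(-28)**2 = -35706 - 1*784 = -35706 - 784 = -36490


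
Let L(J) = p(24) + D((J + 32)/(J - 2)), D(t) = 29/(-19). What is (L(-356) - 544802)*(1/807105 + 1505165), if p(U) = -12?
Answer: -2515053461497820474/3066999 ≈ -8.2004e+11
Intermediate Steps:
D(t) = -29/19 (D(t) = 29*(-1/19) = -29/19)
L(J) = -257/19 (L(J) = -12 - 29/19 = -257/19)
(L(-356) - 544802)*(1/807105 + 1505165) = (-257/19 - 544802)*(1/807105 + 1505165) = -10351495*(1/807105 + 1505165)/19 = -10351495/19*1214826197326/807105 = -2515053461497820474/3066999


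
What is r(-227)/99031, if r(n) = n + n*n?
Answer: 51302/99031 ≈ 0.51804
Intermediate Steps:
r(n) = n + n**2
r(-227)/99031 = -227*(1 - 227)/99031 = -227*(-226)*(1/99031) = 51302*(1/99031) = 51302/99031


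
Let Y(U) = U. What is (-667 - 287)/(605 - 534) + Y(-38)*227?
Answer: -613400/71 ≈ -8639.4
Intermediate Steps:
(-667 - 287)/(605 - 534) + Y(-38)*227 = (-667 - 287)/(605 - 534) - 38*227 = -954/71 - 8626 = -613400/71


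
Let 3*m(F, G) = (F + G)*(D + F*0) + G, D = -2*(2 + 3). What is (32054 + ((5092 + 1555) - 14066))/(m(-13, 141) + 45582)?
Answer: 73905/135607 ≈ 0.54499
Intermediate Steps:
D = -10 (D = -2*5 = -10)
m(F, G) = -3*G - 10*F/3 (m(F, G) = ((F + G)*(-10 + F*0) + G)/3 = ((F + G)*(-10 + 0) + G)/3 = ((F + G)*(-10) + G)/3 = ((-10*F - 10*G) + G)/3 = (-10*F - 9*G)/3 = -3*G - 10*F/3)
(32054 + ((5092 + 1555) - 14066))/(m(-13, 141) + 45582) = (32054 + ((5092 + 1555) - 14066))/((-3*141 - 10/3*(-13)) + 45582) = (32054 + (6647 - 14066))/((-423 + 130/3) + 45582) = (32054 - 7419)/(-1139/3 + 45582) = 24635/(135607/3) = 24635*(3/135607) = 73905/135607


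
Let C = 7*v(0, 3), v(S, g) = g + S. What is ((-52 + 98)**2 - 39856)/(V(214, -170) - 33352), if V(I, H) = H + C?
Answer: 12580/11167 ≈ 1.1265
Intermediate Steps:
v(S, g) = S + g
C = 21 (C = 7*(0 + 3) = 7*3 = 21)
V(I, H) = 21 + H (V(I, H) = H + 21 = 21 + H)
((-52 + 98)**2 - 39856)/(V(214, -170) - 33352) = ((-52 + 98)**2 - 39856)/((21 - 170) - 33352) = (46**2 - 39856)/(-149 - 33352) = (2116 - 39856)/(-33501) = -37740*(-1/33501) = 12580/11167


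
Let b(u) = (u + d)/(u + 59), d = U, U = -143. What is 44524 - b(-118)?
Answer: 2626655/59 ≈ 44520.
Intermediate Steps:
d = -143
b(u) = (-143 + u)/(59 + u) (b(u) = (u - 143)/(u + 59) = (-143 + u)/(59 + u))
44524 - b(-118) = 44524 - (-143 - 118)/(59 - 118) = 44524 - (-261)/(-59) = 44524 - (-1)*(-261)/59 = 44524 - 1*261/59 = 44524 - 261/59 = 2626655/59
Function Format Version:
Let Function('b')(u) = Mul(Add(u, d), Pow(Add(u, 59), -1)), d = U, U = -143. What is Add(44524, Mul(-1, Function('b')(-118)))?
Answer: Rational(2626655, 59) ≈ 44520.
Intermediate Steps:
d = -143
Function('b')(u) = Mul(Pow(Add(59, u), -1), Add(-143, u)) (Function('b')(u) = Mul(Add(u, -143), Pow(Add(u, 59), -1)) = Mul(Add(-143, u), Pow(Add(59, u), -1)) = Mul(Pow(Add(59, u), -1), Add(-143, u)))
Add(44524, Mul(-1, Function('b')(-118))) = Add(44524, Mul(-1, Mul(Pow(Add(59, -118), -1), Add(-143, -118)))) = Add(44524, Mul(-1, Mul(Pow(-59, -1), -261))) = Add(44524, Mul(-1, Mul(Rational(-1, 59), -261))) = Add(44524, Mul(-1, Rational(261, 59))) = Add(44524, Rational(-261, 59)) = Rational(2626655, 59)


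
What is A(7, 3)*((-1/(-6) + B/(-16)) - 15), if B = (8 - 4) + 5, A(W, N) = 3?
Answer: -739/16 ≈ -46.188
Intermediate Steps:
B = 9 (B = 4 + 5 = 9)
A(7, 3)*((-1/(-6) + B/(-16)) - 15) = 3*((-1/(-6) + 9/(-16)) - 15) = 3*((-1*(-⅙) + 9*(-1/16)) - 15) = 3*((⅙ - 9/16) - 15) = 3*(-19/48 - 15) = 3*(-739/48) = -739/16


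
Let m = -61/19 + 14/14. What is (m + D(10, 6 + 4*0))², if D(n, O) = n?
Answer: 21904/361 ≈ 60.676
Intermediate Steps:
m = -42/19 (m = -61*1/19 + 14*(1/14) = -61/19 + 1 = -42/19 ≈ -2.2105)
(m + D(10, 6 + 4*0))² = (-42/19 + 10)² = (148/19)² = 21904/361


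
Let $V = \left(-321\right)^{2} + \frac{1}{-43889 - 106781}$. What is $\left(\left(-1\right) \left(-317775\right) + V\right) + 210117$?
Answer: $\frac{95062675109}{150670} \approx 6.3093 \cdot 10^{5}$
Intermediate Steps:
$V = \frac{15525187469}{150670}$ ($V = 103041 + \frac{1}{-150670} = 103041 - \frac{1}{150670} = \frac{15525187469}{150670} \approx 1.0304 \cdot 10^{5}$)
$\left(\left(-1\right) \left(-317775\right) + V\right) + 210117 = \left(\left(-1\right) \left(-317775\right) + \frac{15525187469}{150670}\right) + 210117 = \left(317775 + \frac{15525187469}{150670}\right) + 210117 = \frac{63404346719}{150670} + 210117 = \frac{95062675109}{150670}$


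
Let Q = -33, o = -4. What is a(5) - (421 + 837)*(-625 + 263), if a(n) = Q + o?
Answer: 455359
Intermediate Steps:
a(n) = -37 (a(n) = -33 - 4 = -37)
a(5) - (421 + 837)*(-625 + 263) = -37 - (421 + 837)*(-625 + 263) = -37 - 1258*(-362) = -37 - 1*(-455396) = -37 + 455396 = 455359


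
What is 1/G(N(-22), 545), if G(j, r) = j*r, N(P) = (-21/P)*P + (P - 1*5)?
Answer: -1/26160 ≈ -3.8226e-5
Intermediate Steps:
N(P) = -26 + P (N(P) = -21 + (P - 5) = -21 + (-5 + P) = -26 + P)
1/G(N(-22), 545) = 1/((-26 - 22)*545) = 1/(-48*545) = 1/(-26160) = -1/26160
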